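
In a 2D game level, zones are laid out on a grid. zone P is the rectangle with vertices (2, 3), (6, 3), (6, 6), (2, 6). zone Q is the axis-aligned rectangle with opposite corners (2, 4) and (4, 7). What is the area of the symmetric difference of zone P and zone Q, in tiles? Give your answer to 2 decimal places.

|zone P∩zone Q|: x∈[2,4], y∈[4,6] → 2·2 = 4.
|zone P △ zone Q| = |zone P| + |zone Q| − 2·|zone P∩zone Q| = 12 + 6 − 8 = 10.00.

10.00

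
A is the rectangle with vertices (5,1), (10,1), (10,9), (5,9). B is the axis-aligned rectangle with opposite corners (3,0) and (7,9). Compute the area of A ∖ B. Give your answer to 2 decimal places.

24.00

|A∩B|: x∈[5,7], y∈[1,9] → 2·8 = 16.
|A| = 40.
|A ∖ B| = |A| − |A∩B| = 40 − 16 = 24.00.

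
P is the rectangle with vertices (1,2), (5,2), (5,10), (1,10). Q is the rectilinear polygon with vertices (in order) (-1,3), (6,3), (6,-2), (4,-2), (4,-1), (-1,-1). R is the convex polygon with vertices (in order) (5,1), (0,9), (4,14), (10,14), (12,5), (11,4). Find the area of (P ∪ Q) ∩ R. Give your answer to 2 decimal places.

24.95

The region (P ∪ Q) ∩ R is the polygon with vertices (5,10), (5,3), (6,3), (6,1.5), (5,1), (1,7.4), (1,10).
By the shoelace formula its area is 24.95.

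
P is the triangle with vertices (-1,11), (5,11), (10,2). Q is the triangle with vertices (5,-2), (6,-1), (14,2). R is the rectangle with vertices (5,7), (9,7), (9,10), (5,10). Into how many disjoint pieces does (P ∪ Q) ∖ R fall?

2

(P ∪ Q) ∖ R splits into 2 disjoint pieces (area 22.8333, area 2.5).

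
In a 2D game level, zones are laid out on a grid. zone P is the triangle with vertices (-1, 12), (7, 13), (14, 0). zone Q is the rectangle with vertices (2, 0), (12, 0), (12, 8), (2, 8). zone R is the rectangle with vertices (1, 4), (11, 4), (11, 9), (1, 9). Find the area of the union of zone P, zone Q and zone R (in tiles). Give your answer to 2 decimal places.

122.80

By inclusion–exclusion:
Individual areas: |zone P| = 55.5, |zone Q| = 80, |zone R| = 50.
|zone P∩zone Q| = 20.6549.
|zone P∩zone R| = 22.4602.
|zone Q∩zone R|: x∈[2,11], y∈[4,8] → 9·4 = 36.
|zone P∩zone Q∩zone R| = 16.4121.
|zone P ∪ zone Q ∪ zone R| = 185.5 − 79.1151 + 16.4121 = 122.80.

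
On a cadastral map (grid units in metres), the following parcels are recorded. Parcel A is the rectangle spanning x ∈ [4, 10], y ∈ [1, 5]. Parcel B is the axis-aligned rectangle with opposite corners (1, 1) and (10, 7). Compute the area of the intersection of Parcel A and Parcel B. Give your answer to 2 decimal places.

|Parcel A∩Parcel B|: x∈[4,10], y∈[1,5] → 6·4 = 24.

24.00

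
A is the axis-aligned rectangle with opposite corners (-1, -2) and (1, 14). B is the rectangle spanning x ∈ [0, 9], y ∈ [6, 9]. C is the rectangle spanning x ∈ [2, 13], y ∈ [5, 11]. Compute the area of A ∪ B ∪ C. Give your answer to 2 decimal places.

101.00

By inclusion–exclusion:
Individual areas: |A| = 32, |B| = 27, |C| = 66.
|A∩B|: x∈[0,1], y∈[6,9] → 1·3 = 3.
|A∩C| = 0 (no overlap).
|B∩C|: x∈[2,9], y∈[6,9] → 7·3 = 21.
|A∩B∩C| = 0.
|A ∪ B ∪ C| = 125 − 24 + 0 = 101.00.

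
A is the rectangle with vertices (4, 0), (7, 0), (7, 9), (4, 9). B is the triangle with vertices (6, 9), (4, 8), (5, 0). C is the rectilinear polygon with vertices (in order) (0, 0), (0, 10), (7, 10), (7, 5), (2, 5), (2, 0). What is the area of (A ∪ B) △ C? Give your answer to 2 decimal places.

48.00

|A ∪ B| = 27.
|(A ∪ B) ∩ C| = 12.
|(A ∪ B) △ C| = 27 + 45 − 24 = 48.00.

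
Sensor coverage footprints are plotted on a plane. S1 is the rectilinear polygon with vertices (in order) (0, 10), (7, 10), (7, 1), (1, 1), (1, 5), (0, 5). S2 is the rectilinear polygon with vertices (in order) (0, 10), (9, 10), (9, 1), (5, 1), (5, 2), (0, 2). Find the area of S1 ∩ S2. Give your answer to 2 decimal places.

The intersection is the polygon with vertices (7,10), (7,1), (5,1), (5,2), (1,2), (1,5), (0,5), (0,10).
By the shoelace formula its area is 55.00.

55.00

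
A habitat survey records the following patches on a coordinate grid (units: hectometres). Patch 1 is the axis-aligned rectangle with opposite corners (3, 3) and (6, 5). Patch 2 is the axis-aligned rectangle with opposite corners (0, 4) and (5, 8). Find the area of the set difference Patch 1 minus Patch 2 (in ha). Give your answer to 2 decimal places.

4.00

|Patch 1∩Patch 2|: x∈[3,5], y∈[4,5] → 2·1 = 2.
|Patch 1| = 6.
|Patch 1 ∖ Patch 2| = |Patch 1| − |Patch 1∩Patch 2| = 6 − 2 = 4.00.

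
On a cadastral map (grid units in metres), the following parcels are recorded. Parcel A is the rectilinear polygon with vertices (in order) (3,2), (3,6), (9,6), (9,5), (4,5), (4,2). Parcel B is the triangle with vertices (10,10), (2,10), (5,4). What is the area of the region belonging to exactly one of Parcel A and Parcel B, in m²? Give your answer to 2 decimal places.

|Parcel A| = 9, |Parcel B| = 24, |Parcel A∩Parcel B| = 2.
|Parcel A △ Parcel B| = |Parcel A| + |Parcel B| − 2·|Parcel A∩Parcel B| = 9 + 24 − 4 = 29.00.

29.00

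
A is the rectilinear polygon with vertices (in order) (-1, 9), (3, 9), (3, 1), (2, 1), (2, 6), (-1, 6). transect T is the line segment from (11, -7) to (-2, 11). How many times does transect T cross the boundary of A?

4

The segment meets the boundary at (-0.556,9), (1.611,6), (2,5.462), (3,4.077).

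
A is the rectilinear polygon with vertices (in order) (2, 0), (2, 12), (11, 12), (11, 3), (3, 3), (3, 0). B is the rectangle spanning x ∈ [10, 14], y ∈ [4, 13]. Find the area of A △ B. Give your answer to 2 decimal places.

104.00

|A| = 84, |B| = 36, |A∩B| = 8.
|A △ B| = |A| + |B| − 2·|A∩B| = 84 + 36 − 16 = 104.00.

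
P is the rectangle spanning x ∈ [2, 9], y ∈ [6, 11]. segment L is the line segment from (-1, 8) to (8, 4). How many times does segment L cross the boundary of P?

The segment meets the boundary at (3.5,6), (2,6.667).

2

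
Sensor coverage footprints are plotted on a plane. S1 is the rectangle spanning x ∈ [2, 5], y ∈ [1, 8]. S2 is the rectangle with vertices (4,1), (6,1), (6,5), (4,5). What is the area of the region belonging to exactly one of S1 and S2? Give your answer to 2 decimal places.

21.00

|S1∩S2|: x∈[4,5], y∈[1,5] → 1·4 = 4.
|S1 △ S2| = |S1| + |S2| − 2·|S1∩S2| = 21 + 8 − 8 = 21.00.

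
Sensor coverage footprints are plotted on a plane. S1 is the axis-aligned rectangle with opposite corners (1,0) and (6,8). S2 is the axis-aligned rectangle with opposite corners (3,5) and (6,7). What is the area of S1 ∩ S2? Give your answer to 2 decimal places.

|S1∩S2|: x∈[3,6], y∈[5,7] → 3·2 = 6.

6.00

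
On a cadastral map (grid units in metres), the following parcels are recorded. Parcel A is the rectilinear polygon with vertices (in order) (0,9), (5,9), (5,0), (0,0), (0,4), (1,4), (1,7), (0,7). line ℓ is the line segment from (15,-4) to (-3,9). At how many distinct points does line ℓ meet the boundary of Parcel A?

2

The segment meets the boundary at (1,6.111), (5,3.222).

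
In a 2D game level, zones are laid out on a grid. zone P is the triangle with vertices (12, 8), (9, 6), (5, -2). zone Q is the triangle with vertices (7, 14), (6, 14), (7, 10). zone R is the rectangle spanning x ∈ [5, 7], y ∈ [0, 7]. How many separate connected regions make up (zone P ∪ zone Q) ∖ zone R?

(zone P ∪ zone Q) ∖ zone R splits into 3 disjoint pieces (area 6.8571, area 0.4, area 2).

3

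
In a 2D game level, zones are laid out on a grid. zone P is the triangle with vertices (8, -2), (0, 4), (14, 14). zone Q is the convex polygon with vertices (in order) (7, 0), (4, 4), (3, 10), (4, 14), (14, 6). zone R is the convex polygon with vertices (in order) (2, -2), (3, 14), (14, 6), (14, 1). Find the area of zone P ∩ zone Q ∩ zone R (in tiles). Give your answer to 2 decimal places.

The intersection is the polygon with vertices (9.579,2.211), (7,0), (4,4), (3.575,6.553), (8.45,10.036), (11.643,7.714).
By the shoelace formula its area is 47.44.

47.44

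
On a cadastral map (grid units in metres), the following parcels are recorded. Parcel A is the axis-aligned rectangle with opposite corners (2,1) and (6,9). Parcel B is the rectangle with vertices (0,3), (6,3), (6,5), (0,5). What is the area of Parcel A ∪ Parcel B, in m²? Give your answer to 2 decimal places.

36.00

By inclusion–exclusion:
Individual areas: |Parcel A| = 32, |Parcel B| = 12.
|Parcel A∩Parcel B|: x∈[2,6], y∈[3,5] → 4·2 = 8.
|Parcel A ∪ Parcel B| = 44 − 8 = 36.00.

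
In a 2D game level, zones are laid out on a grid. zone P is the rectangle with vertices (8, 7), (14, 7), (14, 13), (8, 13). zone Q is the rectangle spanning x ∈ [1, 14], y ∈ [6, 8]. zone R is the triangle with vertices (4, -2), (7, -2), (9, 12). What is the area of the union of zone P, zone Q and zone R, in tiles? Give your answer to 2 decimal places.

By inclusion–exclusion:
Individual areas: |zone P| = 36, |zone Q| = 26, |zone R| = 21.
|zone P∩zone Q|: x∈[8,14], y∈[7,8] → 6·1 = 6.
|zone P∩zone R| = 1.8143.
|zone Q∩zone R| = 2.1429.
|zone P∩zone Q∩zone R| = 0.3571.
|zone P ∪ zone Q ∪ zone R| = 83 − 9.9571 + 0.3571 = 73.40.

73.40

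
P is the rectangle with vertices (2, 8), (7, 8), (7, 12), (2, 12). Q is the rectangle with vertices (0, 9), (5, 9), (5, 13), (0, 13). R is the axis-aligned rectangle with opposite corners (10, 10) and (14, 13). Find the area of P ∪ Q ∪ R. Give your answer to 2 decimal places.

By inclusion–exclusion:
Individual areas: |P| = 20, |Q| = 20, |R| = 12.
|P∩Q|: x∈[2,5], y∈[9,12] → 3·3 = 9.
|P∩R| = 0 (no overlap).
|Q∩R| = 0 (no overlap).
|P∩Q∩R| = 0.
|P ∪ Q ∪ R| = 52 − 9 + 0 = 43.00.

43.00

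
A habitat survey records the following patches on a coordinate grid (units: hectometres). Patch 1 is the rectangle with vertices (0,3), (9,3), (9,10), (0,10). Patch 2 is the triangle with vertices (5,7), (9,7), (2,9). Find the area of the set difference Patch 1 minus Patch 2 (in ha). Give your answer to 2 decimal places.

59.00

|Patch 1| = 63, |Patch 1∩Patch 2| = 4.
|Patch 1 ∖ Patch 2| = |Patch 1| − |Patch 1∩Patch 2| = 63 − 4 = 59.00.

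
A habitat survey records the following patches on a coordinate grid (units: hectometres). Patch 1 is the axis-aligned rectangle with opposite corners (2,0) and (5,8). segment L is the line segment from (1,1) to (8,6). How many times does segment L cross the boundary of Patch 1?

2

The segment meets the boundary at (5,3.857), (2,1.714).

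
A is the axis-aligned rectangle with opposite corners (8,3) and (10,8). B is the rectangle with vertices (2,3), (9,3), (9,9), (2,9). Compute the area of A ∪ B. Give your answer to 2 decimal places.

47.00

By inclusion–exclusion:
Individual areas: |A| = 10, |B| = 42.
|A∩B|: x∈[8,9], y∈[3,8] → 1·5 = 5.
|A ∪ B| = 52 − 5 = 47.00.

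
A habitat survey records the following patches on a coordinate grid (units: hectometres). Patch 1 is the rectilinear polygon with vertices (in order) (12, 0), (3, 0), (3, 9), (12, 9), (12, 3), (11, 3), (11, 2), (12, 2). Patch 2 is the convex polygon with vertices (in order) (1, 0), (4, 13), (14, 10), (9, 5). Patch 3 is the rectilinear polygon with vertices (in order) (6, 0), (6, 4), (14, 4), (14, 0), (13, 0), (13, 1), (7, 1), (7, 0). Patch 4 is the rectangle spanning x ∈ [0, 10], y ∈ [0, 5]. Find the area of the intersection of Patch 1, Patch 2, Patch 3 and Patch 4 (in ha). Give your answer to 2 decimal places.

The intersection is the polygon with vertices (6,4), (7.4,4), (6,3.125).
By the shoelace formula its area is 0.61.

0.61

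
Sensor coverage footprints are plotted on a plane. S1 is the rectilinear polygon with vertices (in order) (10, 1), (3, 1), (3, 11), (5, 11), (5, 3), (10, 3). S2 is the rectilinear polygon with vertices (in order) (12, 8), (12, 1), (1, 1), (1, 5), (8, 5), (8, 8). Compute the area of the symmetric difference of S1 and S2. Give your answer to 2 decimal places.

|S1| = 30, |S2| = 56, |S1∩S2| = 18.
|S1 △ S2| = |S1| + |S2| − 2·|S1∩S2| = 30 + 56 − 36 = 50.00.

50.00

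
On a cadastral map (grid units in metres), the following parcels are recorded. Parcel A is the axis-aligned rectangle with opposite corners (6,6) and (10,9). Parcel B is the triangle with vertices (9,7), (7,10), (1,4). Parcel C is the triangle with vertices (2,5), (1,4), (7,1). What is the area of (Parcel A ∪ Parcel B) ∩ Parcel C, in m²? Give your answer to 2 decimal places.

The region (Parcel A ∪ Parcel B) ∩ Parcel C is the polygon with vertices (1,4), (2,5), (2.532,4.574).
By the shoelace formula its area is 0.48.

0.48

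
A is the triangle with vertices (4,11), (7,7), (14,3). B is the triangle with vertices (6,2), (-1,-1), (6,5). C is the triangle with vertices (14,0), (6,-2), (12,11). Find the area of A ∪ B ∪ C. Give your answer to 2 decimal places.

By inclusion–exclusion:
Individual areas: |A| = 8, |B| = 10.5, |C| = 46.
|A∩B| = 0.
|A∩C| = 2.0957.
|B∩C| = 0.
|A∩B∩C| = 0.
|A ∪ B ∪ C| = 64.5 − 2.0957 + 0 = 62.40.

62.40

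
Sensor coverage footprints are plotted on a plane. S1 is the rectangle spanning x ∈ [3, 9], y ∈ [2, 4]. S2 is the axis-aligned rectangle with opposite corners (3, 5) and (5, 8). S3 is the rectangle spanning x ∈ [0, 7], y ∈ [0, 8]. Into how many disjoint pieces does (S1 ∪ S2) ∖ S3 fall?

(S1 ∪ S2) ∖ S3 is a single connected region.

1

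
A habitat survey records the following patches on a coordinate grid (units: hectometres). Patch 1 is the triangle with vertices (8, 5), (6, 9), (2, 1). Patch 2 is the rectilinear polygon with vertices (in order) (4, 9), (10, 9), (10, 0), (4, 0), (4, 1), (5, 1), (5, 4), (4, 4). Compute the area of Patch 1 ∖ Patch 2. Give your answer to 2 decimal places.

|Patch 1| = 16, |Patch 1∩Patch 2| = 12.
|Patch 1 ∖ Patch 2| = |Patch 1| − |Patch 1∩Patch 2| = 16 − 12 = 4.00.

4.00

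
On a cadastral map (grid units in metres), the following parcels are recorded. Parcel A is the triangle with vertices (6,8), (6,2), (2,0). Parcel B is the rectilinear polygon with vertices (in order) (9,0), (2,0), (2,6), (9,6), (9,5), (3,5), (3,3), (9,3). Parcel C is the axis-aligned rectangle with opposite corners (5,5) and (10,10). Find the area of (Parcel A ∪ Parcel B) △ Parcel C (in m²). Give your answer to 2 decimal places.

|Parcel A ∪ Parcel B| = 35.
|(Parcel A ∪ Parcel B) ∩ Parcel C| = 5.
|(Parcel A ∪ Parcel B) △ Parcel C| = 35 + 25 − 10 = 50.00.

50.00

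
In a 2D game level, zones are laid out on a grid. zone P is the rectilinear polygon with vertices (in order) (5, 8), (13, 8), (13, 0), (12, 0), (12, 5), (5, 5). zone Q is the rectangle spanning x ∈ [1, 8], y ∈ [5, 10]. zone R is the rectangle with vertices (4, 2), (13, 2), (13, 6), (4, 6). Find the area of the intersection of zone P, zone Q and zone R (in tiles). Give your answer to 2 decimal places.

The intersection is the polygon with vertices (8,5), (5,5), (5,6), (8,6).
By the shoelace formula its area is 3.00.

3.00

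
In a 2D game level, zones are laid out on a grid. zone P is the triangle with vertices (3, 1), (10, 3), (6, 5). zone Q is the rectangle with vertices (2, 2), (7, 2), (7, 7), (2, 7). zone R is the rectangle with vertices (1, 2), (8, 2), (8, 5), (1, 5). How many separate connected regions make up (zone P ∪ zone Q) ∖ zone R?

(zone P ∪ zone Q) ∖ zone R splits into 3 disjoint pieces (area 1.375, area 10, area 1.5714).

3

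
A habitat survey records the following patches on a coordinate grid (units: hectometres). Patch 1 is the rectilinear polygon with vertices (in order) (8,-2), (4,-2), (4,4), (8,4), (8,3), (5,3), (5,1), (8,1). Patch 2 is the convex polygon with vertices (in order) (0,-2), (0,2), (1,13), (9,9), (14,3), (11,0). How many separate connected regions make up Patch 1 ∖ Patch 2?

Patch 1 ∖ Patch 2 is a single connected region.

1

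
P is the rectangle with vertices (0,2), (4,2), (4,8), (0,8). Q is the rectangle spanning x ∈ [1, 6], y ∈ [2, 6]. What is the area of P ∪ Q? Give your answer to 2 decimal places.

By inclusion–exclusion:
Individual areas: |P| = 24, |Q| = 20.
|P∩Q|: x∈[1,4], y∈[2,6] → 3·4 = 12.
|P ∪ Q| = 44 − 12 = 32.00.

32.00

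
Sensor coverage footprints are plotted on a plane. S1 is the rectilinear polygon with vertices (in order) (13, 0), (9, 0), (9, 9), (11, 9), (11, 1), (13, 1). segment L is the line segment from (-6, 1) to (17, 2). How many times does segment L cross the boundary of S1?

2

The segment meets the boundary at (11,1.739), (9,1.652).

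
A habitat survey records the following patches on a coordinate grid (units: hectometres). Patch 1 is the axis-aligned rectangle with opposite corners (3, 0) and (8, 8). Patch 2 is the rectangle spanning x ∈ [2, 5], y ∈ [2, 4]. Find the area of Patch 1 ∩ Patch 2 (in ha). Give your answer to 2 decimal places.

4.00

|Patch 1∩Patch 2|: x∈[3,5], y∈[2,4] → 2·2 = 4.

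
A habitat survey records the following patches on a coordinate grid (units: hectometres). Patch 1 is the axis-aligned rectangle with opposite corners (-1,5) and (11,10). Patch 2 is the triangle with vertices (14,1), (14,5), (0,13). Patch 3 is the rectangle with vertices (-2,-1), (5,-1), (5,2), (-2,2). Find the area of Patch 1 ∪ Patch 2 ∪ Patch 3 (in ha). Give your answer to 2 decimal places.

95.53

By inclusion–exclusion:
Individual areas: |Patch 1| = 60, |Patch 2| = 28, |Patch 3| = 21.
|Patch 1∩Patch 2| = 13.4702.
|Patch 1∩Patch 3| = 0 (no overlap).
|Patch 2∩Patch 3| = 0.
|Patch 1∩Patch 2∩Patch 3| = 0.
|Patch 1 ∪ Patch 2 ∪ Patch 3| = 109 − 13.4702 + 0 = 95.53.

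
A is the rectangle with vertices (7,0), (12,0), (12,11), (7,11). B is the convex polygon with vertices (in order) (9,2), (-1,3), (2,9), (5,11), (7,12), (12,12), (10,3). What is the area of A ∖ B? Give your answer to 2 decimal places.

21.59

|A| = 55, |A∩B| = 33.4111.
|A ∖ B| = |A| − |A∩B| = 55 − 33.4111 = 21.59.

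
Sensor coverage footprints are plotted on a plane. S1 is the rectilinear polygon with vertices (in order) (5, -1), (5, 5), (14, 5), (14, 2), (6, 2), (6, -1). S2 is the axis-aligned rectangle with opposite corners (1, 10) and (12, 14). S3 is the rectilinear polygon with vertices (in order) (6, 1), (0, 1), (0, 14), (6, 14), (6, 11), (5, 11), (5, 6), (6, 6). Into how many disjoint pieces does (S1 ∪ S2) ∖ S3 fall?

(S1 ∪ S2) ∖ S3 splits into 3 disjoint pieces (area 2, area 24, area 25).

3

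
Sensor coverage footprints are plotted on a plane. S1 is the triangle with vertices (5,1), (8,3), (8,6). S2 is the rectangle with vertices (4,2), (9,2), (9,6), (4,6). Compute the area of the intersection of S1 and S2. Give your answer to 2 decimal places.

The intersection is the polygon with vertices (8,3), (6.5,2), (5.6,2), (8,6).
By the shoelace formula its area is 4.05.

4.05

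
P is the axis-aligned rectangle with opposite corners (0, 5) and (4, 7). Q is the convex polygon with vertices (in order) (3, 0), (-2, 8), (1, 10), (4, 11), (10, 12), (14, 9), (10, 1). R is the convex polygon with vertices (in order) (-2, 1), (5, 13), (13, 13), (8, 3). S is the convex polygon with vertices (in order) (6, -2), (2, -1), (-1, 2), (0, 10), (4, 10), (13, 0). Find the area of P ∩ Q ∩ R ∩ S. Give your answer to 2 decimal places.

The intersection is the polygon with vertices (4,5), (0.333,5), (1.5,7), (4,7).
By the shoelace formula its area is 6.17.

6.17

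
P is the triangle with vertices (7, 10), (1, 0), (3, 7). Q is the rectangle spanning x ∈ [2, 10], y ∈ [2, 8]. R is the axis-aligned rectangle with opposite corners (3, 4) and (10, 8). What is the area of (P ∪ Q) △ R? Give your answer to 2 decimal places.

|P ∪ Q| = 50.4167.
|(P ∪ Q) ∩ R| = 28.
|(P ∪ Q) △ R| = 50.4167 + 28 − 56 = 22.42.

22.42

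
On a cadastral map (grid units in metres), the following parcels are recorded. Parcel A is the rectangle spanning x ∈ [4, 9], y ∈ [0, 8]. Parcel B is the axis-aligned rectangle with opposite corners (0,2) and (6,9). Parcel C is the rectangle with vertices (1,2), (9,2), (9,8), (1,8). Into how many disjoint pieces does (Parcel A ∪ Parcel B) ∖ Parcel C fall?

2

(Parcel A ∪ Parcel B) ∖ Parcel C splits into 2 disjoint pieces (area 10, area 12).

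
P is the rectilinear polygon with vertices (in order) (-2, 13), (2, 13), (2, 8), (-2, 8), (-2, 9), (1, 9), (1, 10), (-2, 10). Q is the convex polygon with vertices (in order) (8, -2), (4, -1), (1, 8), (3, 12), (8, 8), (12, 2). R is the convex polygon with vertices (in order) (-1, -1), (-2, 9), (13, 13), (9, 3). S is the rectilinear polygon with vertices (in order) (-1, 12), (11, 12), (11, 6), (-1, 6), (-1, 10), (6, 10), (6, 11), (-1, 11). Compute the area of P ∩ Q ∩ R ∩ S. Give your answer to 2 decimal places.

The intersection is the polygon with vertices (2,10), (2,8), (1,8).
By the shoelace formula its area is 1.00.

1.00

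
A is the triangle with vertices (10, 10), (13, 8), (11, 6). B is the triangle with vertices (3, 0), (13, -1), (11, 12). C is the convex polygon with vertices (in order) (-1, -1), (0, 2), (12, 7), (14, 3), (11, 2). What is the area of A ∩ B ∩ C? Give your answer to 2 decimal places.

The intersection is the polygon with vertices (11.8,6.8), (11,6), (10.868,6.528), (11.783,6.91).
By the shoelace formula its area is 0.32.

0.32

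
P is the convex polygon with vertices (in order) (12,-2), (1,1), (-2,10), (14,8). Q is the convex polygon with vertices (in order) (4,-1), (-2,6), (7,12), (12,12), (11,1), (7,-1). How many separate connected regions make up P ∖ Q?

P ∖ Q splits into 3 disjoint pieces (area 22.7944, area 1.8721, area 7.9234).

3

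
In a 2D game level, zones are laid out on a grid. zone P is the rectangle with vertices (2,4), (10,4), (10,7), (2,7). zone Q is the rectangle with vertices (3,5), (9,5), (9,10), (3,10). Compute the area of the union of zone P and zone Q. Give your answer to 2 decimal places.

42.00

By inclusion–exclusion:
Individual areas: |zone P| = 24, |zone Q| = 30.
|zone P∩zone Q|: x∈[3,9], y∈[5,7] → 6·2 = 12.
|zone P ∪ zone Q| = 54 − 12 = 42.00.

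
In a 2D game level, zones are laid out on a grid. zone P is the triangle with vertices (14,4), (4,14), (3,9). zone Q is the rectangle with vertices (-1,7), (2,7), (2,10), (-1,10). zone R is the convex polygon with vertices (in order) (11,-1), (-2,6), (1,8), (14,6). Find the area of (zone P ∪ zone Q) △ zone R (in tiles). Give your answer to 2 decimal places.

99.31

|zone P ∪ zone Q| = 39.
|(zone P ∪ zone Q) ∩ zone R| = 5.8432.
|(zone P ∪ zone Q) △ zone R| = 39 + 72 − 11.6864 = 99.31.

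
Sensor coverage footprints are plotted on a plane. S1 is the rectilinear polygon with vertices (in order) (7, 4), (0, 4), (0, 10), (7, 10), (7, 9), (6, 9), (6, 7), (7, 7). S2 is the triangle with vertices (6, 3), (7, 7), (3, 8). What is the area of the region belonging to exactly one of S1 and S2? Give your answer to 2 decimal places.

32.60

|S1| = 40, |S2| = 8.5, |S1∩S2| = 7.95.
|S1 △ S2| = |S1| + |S2| − 2·|S1∩S2| = 40 + 8.5 − 15.9 = 32.60.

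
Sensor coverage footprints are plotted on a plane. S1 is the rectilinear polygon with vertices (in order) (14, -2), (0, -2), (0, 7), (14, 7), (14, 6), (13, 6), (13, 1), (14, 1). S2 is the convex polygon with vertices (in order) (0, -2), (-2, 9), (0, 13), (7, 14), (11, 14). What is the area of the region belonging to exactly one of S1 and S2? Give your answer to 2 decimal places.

164.81

|S1| = 121, |S2| = 99.5, |S1∩S2| = 27.8438.
|S1 △ S2| = |S1| + |S2| − 2·|S1∩S2| = 121 + 99.5 − 55.6875 = 164.81.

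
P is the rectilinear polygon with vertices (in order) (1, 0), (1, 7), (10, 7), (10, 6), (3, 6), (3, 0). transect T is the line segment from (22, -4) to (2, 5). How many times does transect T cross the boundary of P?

The segment meets the boundary at (3,4.55).

1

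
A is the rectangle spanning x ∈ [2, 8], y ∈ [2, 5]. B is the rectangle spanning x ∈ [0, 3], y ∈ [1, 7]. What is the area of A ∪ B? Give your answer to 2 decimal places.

By inclusion–exclusion:
Individual areas: |A| = 18, |B| = 18.
|A∩B|: x∈[2,3], y∈[2,5] → 1·3 = 3.
|A ∪ B| = 36 − 3 = 33.00.

33.00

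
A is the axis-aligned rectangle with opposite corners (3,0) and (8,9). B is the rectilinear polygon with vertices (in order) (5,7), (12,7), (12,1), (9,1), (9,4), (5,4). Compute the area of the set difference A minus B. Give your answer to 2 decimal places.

36.00

|A| = 45, |A∩B| = 9.
|A ∖ B| = |A| − |A∩B| = 45 − 9 = 36.00.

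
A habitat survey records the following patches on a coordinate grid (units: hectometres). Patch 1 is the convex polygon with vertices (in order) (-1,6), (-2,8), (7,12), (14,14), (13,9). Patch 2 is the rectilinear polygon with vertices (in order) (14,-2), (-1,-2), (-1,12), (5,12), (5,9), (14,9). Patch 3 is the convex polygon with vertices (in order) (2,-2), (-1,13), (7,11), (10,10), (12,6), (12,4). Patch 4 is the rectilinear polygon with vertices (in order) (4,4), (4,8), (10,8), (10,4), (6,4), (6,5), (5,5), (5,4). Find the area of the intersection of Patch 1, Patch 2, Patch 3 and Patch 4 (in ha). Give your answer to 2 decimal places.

2.01

The intersection is the polygon with vertices (4,7.071), (4,8), (8.333,8).
By the shoelace formula its area is 2.01.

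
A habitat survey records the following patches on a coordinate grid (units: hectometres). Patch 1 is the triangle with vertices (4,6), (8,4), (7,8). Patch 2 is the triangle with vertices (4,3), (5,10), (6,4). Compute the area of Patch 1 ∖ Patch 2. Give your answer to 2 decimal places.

5.52

|Patch 1| = 7, |Patch 1∩Patch 2| = 1.4804.
|Patch 1 ∖ Patch 2| = |Patch 1| − |Patch 1∩Patch 2| = 7 − 1.4804 = 5.52.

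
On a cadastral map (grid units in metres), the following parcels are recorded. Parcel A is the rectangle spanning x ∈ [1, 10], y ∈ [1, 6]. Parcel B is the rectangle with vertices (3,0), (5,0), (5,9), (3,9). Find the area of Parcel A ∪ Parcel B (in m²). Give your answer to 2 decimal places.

By inclusion–exclusion:
Individual areas: |Parcel A| = 45, |Parcel B| = 18.
|Parcel A∩Parcel B|: x∈[3,5], y∈[1,6] → 2·5 = 10.
|Parcel A ∪ Parcel B| = 63 − 10 = 53.00.

53.00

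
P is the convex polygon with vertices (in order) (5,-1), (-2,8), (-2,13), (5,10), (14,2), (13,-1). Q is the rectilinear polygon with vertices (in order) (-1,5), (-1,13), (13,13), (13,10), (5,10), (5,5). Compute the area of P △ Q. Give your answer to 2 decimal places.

116.36

|P| = 117.5, |Q| = 72, |P∩Q| = 36.5714.
|P △ Q| = |P| + |Q| − 2·|P∩Q| = 117.5 + 72 − 73.1429 = 116.36.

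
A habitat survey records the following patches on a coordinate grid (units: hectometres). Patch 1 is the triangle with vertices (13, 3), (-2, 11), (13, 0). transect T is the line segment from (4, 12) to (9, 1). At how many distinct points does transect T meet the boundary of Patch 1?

The segment meets the boundary at (7.682,3.9), (6.52,6.456).

2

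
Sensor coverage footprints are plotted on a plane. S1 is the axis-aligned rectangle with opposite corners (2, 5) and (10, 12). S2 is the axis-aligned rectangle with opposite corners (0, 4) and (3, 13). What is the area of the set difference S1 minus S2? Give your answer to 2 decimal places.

|S1∩S2|: x∈[2,3], y∈[5,12] → 1·7 = 7.
|S1| = 56.
|S1 ∖ S2| = |S1| − |S1∩S2| = 56 − 7 = 49.00.

49.00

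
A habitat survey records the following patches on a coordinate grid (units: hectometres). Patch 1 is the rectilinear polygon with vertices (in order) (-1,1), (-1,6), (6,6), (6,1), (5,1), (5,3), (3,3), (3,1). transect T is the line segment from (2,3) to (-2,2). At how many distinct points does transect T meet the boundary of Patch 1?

The segment meets the boundary at (-1,2.25).

1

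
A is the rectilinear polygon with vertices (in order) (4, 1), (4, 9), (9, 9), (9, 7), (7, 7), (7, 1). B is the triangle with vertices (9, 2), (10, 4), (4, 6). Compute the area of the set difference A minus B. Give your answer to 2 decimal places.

25.90

|A| = 28, |A∩B| = 2.1.
|A ∖ B| = |A| − |A∩B| = 28 − 2.1 = 25.90.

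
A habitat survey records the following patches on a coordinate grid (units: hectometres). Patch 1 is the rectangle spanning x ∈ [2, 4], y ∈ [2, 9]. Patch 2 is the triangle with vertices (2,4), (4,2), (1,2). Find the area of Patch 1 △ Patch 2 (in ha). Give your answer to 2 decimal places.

|Patch 1| = 14, |Patch 2| = 3, |Patch 1∩Patch 2| = 2.
|Patch 1 △ Patch 2| = |Patch 1| + |Patch 2| − 2·|Patch 1∩Patch 2| = 14 + 3 − 4 = 13.00.

13.00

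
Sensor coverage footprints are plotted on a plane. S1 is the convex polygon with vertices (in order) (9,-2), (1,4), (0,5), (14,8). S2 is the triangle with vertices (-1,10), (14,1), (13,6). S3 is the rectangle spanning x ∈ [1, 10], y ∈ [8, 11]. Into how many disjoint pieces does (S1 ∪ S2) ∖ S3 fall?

2

(S1 ∪ S2) ∖ S3 splits into 2 disjoint pieces (area 76.2503, area 0.6286).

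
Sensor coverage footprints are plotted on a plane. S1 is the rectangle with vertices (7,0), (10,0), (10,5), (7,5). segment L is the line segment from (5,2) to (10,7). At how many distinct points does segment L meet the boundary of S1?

The segment meets the boundary at (8,5), (7,4).

2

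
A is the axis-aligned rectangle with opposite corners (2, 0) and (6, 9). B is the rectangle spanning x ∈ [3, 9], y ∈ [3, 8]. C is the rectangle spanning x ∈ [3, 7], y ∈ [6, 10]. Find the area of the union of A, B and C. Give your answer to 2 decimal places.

By inclusion–exclusion:
Individual areas: |A| = 36, |B| = 30, |C| = 16.
|A∩B|: x∈[3,6], y∈[3,8] → 3·5 = 15.
|A∩C|: x∈[3,6], y∈[6,9] → 3·3 = 9.
|B∩C|: x∈[3,7], y∈[6,8] → 4·2 = 8.
|A∩B∩C| = 6.
|A ∪ B ∪ C| = 82 − 32 + 6 = 56.00.

56.00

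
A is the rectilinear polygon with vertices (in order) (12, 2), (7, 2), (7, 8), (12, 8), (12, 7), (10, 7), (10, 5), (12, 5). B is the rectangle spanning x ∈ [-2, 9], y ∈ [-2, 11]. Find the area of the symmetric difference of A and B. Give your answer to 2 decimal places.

|A| = 26, |B| = 143, |A∩B| = 12.
|A △ B| = |A| + |B| − 2·|A∩B| = 26 + 143 − 24 = 145.00.

145.00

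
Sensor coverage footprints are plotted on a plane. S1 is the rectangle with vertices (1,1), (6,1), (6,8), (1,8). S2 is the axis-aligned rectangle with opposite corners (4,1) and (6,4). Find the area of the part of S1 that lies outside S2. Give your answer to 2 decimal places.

|S1∩S2|: x∈[4,6], y∈[1,4] → 2·3 = 6.
|S1| = 35.
|S1 ∖ S2| = |S1| − |S1∩S2| = 35 − 6 = 29.00.

29.00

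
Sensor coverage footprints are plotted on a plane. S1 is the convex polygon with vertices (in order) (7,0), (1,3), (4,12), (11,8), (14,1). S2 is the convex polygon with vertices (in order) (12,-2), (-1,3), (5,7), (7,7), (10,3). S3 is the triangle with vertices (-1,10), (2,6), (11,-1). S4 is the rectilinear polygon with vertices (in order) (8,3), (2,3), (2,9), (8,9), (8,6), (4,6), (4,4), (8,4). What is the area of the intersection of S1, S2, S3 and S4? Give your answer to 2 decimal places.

1.85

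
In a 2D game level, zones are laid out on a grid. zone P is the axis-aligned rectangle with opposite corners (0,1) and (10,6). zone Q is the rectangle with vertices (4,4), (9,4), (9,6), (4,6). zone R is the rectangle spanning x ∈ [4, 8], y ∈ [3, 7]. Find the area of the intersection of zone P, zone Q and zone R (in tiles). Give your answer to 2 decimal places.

8.00

The intersection is the polygon with vertices (4,4), (4,6), (8,6), (8,4).
By the shoelace formula its area is 8.00.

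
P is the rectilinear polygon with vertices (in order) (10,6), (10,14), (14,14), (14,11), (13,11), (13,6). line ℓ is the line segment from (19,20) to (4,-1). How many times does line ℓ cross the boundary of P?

2

The segment meets the boundary at (10,7.4), (14,13).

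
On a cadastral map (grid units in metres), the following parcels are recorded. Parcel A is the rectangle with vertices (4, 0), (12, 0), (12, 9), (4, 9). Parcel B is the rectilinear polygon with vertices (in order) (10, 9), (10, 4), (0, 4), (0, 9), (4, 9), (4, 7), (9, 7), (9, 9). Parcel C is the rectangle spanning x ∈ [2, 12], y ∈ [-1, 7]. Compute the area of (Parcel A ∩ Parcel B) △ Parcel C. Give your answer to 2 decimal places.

|Parcel A ∩ Parcel B| = 20.
|(Parcel A ∩ Parcel B) ∩ Parcel C| = 18.
|(Parcel A ∩ Parcel B) △ Parcel C| = 20 + 80 − 36 = 64.00.

64.00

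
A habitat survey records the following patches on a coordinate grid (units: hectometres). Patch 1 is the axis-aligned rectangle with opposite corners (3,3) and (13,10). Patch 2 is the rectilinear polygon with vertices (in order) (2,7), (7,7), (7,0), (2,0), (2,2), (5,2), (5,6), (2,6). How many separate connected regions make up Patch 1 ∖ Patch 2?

Patch 1 ∖ Patch 2 splits into 2 disjoint pieces (area 54, area 6).

2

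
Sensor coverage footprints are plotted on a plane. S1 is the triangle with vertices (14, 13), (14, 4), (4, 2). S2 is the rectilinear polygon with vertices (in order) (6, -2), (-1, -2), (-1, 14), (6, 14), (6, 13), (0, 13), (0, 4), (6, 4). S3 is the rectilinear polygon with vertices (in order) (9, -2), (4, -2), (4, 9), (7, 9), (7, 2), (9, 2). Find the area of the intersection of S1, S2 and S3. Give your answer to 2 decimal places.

1.78

The intersection is the polygon with vertices (5.818,4), (6,4), (6,2.4), (4,2).
By the shoelace formula its area is 1.78.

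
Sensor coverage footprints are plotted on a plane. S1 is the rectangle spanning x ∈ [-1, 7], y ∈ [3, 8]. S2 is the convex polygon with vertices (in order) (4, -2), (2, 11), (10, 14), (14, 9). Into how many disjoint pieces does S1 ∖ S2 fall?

S1 ∖ S2 is a single connected region.

1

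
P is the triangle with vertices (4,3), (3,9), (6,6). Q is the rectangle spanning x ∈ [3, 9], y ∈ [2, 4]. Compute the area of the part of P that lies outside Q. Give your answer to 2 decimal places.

|P| = 7.5, |P∩Q| = 0.4167.
|P ∖ Q| = |P| − |P∩Q| = 7.5 − 0.4167 = 7.08.

7.08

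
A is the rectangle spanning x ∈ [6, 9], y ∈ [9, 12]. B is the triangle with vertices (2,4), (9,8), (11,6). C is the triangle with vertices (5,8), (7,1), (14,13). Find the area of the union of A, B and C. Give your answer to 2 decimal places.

47.10

By inclusion–exclusion:
Individual areas: |A| = 9, |B| = 11, |C| = 36.5.
|A∩B| = 0.
|A∩C| = 1.3444.
|B∩C| = 8.0572.
|A∩B∩C| = 0.
|A ∪ B ∪ C| = 56.5 − 9.4016 + 0 = 47.10.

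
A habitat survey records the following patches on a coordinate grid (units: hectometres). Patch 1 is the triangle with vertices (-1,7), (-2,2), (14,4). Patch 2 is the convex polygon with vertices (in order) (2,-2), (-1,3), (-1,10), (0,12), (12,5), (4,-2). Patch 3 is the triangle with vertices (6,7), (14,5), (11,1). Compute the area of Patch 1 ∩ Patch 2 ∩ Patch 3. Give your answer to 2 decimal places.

3.82

The intersection is the polygon with vertices (11.442,4.512), (10.333,3.542), (9.019,3.377), (7.4,5.32).
By the shoelace formula its area is 3.82.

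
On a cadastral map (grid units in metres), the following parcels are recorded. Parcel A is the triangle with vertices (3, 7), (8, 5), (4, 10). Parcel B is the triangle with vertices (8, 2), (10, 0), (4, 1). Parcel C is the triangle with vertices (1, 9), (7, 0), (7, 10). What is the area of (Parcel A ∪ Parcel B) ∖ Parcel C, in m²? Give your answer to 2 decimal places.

|Parcel A ∪ Parcel B| = 13.5.
|(Parcel A ∪ Parcel B) ∩ Parcel C| = 8.7239.
|(Parcel A ∪ Parcel B) ∖ Parcel C| = 13.5 − 8.7239 = 4.78.

4.78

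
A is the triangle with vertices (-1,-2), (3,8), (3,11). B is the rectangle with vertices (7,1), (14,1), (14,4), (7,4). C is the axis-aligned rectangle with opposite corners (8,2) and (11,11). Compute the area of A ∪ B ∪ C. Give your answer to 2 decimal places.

By inclusion–exclusion:
Individual areas: |A| = 6, |B| = 21, |C| = 27.
|A∩B| = 0.
|A∩C| = 0.
|B∩C|: x∈[8,11], y∈[2,4] → 3·2 = 6.
|A∩B∩C| = 0.
|A ∪ B ∪ C| = 54 − 6 + 0 = 48.00.

48.00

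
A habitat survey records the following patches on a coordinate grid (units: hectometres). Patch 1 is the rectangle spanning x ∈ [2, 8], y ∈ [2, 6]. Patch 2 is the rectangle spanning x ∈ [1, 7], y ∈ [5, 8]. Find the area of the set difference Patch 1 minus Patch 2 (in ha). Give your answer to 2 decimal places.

19.00

|Patch 1∩Patch 2|: x∈[2,7], y∈[5,6] → 5·1 = 5.
|Patch 1| = 24.
|Patch 1 ∖ Patch 2| = |Patch 1| − |Patch 1∩Patch 2| = 24 − 5 = 19.00.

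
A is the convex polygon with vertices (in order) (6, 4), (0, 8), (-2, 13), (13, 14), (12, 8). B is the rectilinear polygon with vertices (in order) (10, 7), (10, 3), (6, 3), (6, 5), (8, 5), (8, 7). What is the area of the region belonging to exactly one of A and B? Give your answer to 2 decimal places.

105.00

|A| = 98.5, |B| = 12, |A∩B| = 2.75.
|A △ B| = |A| + |B| − 2·|A∩B| = 98.5 + 12 − 5.5 = 105.00.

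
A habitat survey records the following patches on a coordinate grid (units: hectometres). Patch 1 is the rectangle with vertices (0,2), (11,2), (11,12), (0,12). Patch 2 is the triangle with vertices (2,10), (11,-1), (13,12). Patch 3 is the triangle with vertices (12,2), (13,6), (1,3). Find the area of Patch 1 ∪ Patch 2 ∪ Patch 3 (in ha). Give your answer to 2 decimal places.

By inclusion–exclusion:
Individual areas: |Patch 1| = 110, |Patch 2| = 69.5, |Patch 3| = 22.5.
|Patch 1∩Patch 2| = 53.1818.
|Patch 1∩Patch 3| = 17.0455.
|Patch 2∩Patch 3| = 12.7819.
|Patch 1∩Patch 2∩Patch 3| = 10.1267.
|Patch 1 ∪ Patch 2 ∪ Patch 3| = 202 − 83.0092 + 10.1267 = 129.12.

129.12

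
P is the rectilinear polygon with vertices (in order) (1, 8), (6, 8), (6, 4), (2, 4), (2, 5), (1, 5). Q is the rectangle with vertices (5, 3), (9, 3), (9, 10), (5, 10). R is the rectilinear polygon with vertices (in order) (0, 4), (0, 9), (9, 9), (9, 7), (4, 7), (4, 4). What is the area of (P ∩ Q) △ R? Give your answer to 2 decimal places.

32.00

|P ∩ Q| = 4.
|(P ∩ Q) ∩ R| = 1.
|(P ∩ Q) △ R| = 4 + 30 − 2 = 32.00.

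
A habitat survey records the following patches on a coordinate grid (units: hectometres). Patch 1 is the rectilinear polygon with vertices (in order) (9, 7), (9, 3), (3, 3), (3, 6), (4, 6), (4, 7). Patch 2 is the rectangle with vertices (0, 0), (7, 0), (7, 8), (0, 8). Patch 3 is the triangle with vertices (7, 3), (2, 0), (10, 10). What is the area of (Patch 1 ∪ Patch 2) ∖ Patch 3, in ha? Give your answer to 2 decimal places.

|Patch 1 ∪ Patch 2| = 64.
|(Patch 1 ∪ Patch 2) ∩ Patch 3| = 11.3286.
|(Patch 1 ∪ Patch 2) ∖ Patch 3| = 64 − 11.3286 = 52.67.

52.67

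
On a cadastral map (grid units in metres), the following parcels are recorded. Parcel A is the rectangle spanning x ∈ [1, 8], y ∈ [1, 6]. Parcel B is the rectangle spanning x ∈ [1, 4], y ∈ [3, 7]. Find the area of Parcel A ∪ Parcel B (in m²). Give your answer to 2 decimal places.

By inclusion–exclusion:
Individual areas: |Parcel A| = 35, |Parcel B| = 12.
|Parcel A∩Parcel B|: x∈[1,4], y∈[3,6] → 3·3 = 9.
|Parcel A ∪ Parcel B| = 47 − 9 = 38.00.

38.00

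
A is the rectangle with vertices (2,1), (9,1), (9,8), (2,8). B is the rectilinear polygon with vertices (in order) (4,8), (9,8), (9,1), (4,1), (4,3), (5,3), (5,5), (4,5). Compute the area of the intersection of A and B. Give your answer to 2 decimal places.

33.00

The intersection is the polygon with vertices (9,1), (4,1), (4,3), (5,3), (5,5), (4,5), (4,8), (9,8).
By the shoelace formula its area is 33.00.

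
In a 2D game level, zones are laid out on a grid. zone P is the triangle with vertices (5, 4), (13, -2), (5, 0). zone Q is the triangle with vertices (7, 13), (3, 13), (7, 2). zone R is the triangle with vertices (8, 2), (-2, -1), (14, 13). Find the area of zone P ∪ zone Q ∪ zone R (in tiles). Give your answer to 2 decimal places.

76.72

By inclusion–exclusion:
Individual areas: |zone P| = 16, |zone Q| = 22, |zone R| = 46.
|zone P∩zone Q| = 0.0625.
|zone P∩zone R| = 4.0048.
|zone Q∩zone R| = 3.278.
|zone P∩zone Q∩zone R| = 0.0625.
|zone P ∪ zone Q ∪ zone R| = 84 − 7.3453 + 0.0625 = 76.72.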